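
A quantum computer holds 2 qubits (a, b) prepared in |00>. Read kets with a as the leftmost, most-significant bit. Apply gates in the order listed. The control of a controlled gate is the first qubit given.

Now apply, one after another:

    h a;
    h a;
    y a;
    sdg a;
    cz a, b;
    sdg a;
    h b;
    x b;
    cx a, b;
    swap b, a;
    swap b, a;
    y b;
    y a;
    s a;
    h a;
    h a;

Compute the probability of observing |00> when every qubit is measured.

The probability of measuring |00> is 1/2. Key observation: steps 15-16 multiply out to the identity, so the circuit reduces to the remaining gates.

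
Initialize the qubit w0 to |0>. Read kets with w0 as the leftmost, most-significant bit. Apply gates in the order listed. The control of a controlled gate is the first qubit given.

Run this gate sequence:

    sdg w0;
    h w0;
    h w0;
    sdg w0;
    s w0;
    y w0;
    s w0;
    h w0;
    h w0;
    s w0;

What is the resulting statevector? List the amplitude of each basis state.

The resulting statevector has amplitude 0 on |0>, -I on |1>.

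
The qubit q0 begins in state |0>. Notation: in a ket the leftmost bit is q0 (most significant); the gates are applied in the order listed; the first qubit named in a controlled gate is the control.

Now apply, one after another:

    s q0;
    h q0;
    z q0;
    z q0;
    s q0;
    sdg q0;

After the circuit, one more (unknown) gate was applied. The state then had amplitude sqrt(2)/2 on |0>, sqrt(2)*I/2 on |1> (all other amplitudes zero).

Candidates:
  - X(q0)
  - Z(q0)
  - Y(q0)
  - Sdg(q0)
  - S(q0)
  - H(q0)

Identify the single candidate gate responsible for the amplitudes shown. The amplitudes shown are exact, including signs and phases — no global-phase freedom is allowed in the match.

The applied gate was S(q0). Key observation: the block from step 5 through step 6 cancels to the identity and can be dropped.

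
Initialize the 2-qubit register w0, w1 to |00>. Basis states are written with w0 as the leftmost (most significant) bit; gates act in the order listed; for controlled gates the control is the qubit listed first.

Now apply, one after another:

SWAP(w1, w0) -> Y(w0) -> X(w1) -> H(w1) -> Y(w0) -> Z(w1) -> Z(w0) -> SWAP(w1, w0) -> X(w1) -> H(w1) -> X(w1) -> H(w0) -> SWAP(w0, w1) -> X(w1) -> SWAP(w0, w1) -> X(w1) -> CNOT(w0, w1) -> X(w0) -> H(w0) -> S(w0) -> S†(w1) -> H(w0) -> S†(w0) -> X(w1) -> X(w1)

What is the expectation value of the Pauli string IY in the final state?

In the final state, IY has expectation 1.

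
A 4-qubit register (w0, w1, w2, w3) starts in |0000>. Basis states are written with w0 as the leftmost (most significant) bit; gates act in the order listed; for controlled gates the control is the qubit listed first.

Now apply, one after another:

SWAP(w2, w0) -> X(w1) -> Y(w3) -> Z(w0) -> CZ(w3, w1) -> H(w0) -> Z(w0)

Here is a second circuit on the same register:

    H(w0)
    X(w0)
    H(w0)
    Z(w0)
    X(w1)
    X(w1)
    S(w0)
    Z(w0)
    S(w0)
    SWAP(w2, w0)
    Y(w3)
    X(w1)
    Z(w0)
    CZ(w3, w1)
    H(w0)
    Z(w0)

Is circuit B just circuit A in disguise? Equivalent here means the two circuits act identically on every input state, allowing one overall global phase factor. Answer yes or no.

Yes — the two circuits implement the same unitary up to a global phase.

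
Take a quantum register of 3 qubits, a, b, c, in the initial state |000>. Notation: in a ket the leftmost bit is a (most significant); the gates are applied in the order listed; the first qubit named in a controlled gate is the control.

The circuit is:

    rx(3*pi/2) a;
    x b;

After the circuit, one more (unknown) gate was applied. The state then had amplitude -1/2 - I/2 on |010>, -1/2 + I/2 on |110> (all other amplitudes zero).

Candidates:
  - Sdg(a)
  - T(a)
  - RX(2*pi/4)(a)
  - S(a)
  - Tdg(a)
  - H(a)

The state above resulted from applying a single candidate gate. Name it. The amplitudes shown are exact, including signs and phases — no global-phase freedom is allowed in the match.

It was H(a) that produced the state shown.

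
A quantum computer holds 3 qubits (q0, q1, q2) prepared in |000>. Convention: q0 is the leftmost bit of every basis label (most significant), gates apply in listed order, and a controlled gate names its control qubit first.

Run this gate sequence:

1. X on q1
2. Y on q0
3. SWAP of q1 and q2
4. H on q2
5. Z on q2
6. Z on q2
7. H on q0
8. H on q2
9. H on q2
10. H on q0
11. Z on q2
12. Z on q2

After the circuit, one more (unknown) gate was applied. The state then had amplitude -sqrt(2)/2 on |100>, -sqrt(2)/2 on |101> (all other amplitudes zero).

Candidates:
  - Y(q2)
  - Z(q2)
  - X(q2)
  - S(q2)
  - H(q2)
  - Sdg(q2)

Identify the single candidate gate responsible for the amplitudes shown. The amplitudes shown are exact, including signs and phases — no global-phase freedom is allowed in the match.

The unique candidate consistent with the amplitudes is Y(q2). Key observation: the block from step 5 through step 12 cancels to the identity and can be dropped.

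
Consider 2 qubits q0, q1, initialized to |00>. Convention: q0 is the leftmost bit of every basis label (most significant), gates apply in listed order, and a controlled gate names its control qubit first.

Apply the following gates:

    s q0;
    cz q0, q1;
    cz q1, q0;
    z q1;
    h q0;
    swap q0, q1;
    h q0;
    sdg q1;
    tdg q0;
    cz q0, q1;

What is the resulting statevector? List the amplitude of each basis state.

The final amplitudes are 1/2 on |00>, -I/2 on |01>, -exp(3*I*pi/4)/2 on |10>, exp(I*pi/4)/2 on |11>.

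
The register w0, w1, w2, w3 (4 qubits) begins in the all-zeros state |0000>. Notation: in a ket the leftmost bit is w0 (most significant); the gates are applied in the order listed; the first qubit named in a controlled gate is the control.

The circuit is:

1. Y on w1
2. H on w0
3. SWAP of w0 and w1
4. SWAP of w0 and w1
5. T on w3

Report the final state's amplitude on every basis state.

The resulting statevector has amplitude sqrt(2)*I/2 on |0100>, sqrt(2)*I/2 on |1100>, and 0 on every other basis state. Key observation: the block from step 3 through step 4 cancels to the identity and can be dropped.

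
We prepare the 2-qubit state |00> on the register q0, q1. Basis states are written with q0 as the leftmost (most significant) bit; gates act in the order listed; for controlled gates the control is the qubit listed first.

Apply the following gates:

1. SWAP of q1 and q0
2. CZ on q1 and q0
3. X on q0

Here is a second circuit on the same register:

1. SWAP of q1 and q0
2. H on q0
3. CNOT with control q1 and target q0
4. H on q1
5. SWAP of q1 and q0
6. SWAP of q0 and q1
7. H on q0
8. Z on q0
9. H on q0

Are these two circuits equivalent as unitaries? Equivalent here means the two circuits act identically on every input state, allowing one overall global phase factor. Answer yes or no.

No, they are not equivalent — no single phase factor reconciles the two unitaries.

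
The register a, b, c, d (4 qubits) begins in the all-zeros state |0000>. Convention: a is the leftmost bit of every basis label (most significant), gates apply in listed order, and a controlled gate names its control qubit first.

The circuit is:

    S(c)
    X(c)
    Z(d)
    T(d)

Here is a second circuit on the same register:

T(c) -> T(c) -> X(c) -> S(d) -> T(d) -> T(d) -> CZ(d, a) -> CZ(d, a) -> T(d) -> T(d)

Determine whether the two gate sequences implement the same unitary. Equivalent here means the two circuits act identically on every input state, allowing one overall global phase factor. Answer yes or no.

No — the two circuits implement different unitaries, even allowing a global phase.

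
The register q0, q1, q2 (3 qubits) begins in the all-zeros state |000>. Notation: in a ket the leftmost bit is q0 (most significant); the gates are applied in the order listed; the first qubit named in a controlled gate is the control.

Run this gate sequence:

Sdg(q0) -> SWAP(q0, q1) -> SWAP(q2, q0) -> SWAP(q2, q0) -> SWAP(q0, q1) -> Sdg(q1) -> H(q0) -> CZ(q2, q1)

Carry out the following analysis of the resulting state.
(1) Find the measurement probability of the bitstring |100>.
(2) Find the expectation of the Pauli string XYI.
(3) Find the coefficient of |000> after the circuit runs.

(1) Outcome |100> occurs with probability 1/2.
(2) In the final state, XYI has expectation 0.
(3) The final state's coefficient on |000> equals sqrt(2)/2.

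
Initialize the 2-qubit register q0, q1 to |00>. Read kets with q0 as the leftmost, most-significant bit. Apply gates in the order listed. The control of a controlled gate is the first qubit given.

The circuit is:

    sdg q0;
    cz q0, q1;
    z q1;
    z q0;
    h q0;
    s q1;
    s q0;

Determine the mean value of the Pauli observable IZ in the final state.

The expectation value of IZ is 1.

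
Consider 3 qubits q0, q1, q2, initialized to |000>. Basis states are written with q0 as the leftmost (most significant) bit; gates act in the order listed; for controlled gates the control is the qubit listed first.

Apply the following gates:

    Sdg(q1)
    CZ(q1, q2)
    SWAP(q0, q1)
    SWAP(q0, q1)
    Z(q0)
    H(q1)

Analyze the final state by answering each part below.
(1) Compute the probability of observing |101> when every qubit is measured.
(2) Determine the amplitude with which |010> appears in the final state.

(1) A full measurement returns |101> with probability 0.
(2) The amplitude on |010> is sqrt(2)/2.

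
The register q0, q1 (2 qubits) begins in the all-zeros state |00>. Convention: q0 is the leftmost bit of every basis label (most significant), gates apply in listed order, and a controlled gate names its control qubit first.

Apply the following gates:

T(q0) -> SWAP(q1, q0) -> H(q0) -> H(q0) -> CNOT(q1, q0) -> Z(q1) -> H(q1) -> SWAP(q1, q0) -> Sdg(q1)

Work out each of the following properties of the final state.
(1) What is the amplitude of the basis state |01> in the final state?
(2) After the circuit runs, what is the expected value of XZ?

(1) |01> carries amplitude 0 in the final state.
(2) The expectation value of XZ is 1.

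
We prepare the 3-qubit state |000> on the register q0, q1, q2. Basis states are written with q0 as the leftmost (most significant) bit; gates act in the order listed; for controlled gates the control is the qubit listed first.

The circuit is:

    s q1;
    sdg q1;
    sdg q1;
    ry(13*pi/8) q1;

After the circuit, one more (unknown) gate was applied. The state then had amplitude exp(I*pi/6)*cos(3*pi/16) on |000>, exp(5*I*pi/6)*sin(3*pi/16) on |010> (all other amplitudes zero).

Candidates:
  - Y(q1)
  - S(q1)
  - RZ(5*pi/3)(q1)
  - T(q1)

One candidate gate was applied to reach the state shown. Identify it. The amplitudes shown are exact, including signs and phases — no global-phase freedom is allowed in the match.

The applied gate was RZ(5*pi/3)(q1). Key observation: gates 1-2 undo each other exactly, leaving only the rest of the circuit to track.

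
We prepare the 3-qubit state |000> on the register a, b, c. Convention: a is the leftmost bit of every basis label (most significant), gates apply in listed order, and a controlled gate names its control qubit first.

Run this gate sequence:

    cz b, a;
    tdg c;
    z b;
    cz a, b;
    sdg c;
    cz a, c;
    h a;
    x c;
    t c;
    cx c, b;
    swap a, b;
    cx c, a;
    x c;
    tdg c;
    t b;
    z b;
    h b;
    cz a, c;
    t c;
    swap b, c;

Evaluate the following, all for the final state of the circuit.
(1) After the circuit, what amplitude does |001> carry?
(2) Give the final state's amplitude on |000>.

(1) |001> carries amplitude exp(I*pi/4)/2 + I/2 in the final state.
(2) |000> carries amplitude -I/2 + exp(I*pi/4)/2 in the final state.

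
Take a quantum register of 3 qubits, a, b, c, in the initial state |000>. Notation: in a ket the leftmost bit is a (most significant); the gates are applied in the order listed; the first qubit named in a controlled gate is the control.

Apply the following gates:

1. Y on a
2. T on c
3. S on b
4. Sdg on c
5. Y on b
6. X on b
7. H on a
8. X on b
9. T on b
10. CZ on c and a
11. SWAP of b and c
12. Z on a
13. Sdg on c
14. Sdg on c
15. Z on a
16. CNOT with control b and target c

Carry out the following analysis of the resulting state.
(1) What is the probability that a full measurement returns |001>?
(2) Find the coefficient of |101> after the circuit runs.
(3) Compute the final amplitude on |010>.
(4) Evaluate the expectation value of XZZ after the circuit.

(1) A full measurement returns |001> with probability 1/2.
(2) |101> carries amplitude -sqrt(2)*exp(I*pi/4)/2 in the final state.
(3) |010> carries amplitude 0 in the final state.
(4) The observable XZZ averages to 1.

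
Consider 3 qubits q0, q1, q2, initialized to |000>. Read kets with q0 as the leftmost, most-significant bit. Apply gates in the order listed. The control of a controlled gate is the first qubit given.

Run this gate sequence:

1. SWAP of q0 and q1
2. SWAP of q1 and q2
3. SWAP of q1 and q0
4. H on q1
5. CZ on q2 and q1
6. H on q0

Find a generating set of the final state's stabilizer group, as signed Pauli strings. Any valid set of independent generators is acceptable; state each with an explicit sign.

One valid set of independent stabilizer generators is +XII, +IXI, +IIZ (any independent generating set of the same group is equally correct).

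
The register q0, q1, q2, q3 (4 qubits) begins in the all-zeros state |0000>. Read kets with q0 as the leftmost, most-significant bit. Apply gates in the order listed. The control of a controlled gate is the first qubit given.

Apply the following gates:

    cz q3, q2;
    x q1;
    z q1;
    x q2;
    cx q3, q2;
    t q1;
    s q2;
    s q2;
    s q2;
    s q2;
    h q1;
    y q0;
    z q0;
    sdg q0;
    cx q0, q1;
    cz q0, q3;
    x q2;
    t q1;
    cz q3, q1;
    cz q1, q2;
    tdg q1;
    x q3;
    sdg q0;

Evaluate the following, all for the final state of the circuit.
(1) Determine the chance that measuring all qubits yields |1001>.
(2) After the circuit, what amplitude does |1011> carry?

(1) The probability of measuring |1001> is 1/2. Key observation: steps 7-10 multiply out to the identity, so the circuit reduces to the remaining gates.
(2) The final state's coefficient on |1011> equals 0.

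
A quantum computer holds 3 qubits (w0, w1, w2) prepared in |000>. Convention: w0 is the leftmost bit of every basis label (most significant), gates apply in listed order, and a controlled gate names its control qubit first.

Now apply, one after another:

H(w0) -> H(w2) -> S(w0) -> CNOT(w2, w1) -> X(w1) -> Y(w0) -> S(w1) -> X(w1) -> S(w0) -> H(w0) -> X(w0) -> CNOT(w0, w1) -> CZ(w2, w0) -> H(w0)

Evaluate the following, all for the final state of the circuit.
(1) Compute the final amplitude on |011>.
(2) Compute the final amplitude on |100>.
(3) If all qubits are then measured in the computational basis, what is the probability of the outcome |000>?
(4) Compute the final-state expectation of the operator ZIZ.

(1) The final state's coefficient on |011> equals 1/2.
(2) The amplitude on |100> is I/2.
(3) A full measurement returns |000> with probability 1/4.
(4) The observable ZIZ averages to 0.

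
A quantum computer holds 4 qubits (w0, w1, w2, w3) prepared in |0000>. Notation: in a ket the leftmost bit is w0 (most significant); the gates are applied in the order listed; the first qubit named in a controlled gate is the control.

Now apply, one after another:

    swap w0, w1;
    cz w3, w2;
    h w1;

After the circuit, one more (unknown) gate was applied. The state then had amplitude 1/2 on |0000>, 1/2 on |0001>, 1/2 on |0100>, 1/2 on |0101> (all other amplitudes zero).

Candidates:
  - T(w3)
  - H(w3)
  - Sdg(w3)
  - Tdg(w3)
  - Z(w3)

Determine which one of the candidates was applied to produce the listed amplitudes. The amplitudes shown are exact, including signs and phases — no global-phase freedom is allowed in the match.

It was H(w3) that produced the state shown.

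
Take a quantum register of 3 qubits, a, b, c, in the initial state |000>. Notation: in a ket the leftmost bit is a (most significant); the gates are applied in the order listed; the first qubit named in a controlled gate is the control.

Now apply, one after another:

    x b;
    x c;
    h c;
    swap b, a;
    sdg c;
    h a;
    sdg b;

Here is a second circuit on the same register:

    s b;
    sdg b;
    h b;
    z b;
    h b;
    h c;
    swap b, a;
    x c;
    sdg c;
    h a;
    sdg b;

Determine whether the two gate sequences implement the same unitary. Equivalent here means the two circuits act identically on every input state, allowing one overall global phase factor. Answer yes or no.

No — the two circuits implement different unitaries, even allowing a global phase.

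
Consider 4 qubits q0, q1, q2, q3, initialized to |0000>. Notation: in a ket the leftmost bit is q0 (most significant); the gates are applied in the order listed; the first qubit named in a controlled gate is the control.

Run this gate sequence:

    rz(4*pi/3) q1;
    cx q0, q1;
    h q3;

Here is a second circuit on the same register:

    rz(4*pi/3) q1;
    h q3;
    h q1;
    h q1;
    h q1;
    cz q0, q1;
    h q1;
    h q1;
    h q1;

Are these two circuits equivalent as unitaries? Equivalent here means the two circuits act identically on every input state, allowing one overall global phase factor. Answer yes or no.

Yes: on every input state the two circuits agree up to one overall phase factor.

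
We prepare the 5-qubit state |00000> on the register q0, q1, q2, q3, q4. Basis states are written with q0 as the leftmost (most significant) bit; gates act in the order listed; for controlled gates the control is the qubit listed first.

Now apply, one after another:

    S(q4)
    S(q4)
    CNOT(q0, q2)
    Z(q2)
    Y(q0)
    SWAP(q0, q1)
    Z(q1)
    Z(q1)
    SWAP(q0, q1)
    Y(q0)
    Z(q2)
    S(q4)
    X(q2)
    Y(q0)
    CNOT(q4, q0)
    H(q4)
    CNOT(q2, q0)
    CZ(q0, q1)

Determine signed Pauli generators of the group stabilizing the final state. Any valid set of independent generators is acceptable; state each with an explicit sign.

The final state is stabilized by the group generated by +IIIIX, +ZIIII, +IZIII, -IIZII, +IIIZI; other independent generating sets are equally valid. Key observation: steps 4-11 multiply out to the identity, so the circuit reduces to the remaining gates.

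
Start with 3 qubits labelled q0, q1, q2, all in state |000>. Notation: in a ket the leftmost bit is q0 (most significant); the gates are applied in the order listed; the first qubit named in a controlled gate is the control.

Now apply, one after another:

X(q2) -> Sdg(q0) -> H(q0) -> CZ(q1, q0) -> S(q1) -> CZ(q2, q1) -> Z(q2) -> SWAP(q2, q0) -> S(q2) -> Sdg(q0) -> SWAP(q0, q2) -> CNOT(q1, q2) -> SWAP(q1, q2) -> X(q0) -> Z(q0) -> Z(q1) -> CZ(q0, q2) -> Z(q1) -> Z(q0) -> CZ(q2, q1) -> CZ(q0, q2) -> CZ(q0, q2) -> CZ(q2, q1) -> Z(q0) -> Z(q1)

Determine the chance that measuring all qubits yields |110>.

A full measurement returns |110> with probability 1/2. Key observation: the block from step 18 through step 25 cancels to the identity and can be dropped.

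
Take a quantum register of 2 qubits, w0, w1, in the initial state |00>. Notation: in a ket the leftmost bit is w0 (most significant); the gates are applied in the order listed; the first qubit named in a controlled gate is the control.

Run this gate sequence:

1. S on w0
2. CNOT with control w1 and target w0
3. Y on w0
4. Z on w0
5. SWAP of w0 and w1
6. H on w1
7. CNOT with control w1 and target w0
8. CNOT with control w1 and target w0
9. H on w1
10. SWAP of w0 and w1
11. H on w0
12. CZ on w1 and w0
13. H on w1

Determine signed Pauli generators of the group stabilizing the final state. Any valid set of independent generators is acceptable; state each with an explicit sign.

The final state is stabilized by the group generated by -XI, +IX; other independent generating sets are equally valid. Key observation: steps 5-10 multiply out to the identity, so the circuit reduces to the remaining gates.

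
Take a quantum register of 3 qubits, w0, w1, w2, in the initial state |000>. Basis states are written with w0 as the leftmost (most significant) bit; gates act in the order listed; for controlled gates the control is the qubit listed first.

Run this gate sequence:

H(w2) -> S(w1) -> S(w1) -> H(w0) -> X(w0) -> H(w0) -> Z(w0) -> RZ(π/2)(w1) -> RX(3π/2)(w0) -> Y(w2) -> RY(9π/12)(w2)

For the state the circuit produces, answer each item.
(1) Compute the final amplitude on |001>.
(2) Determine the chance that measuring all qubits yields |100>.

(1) The amplitude on |001> is (-sqrt(2 - sqrt(2)) + sqrt(sqrt(2) + 2))*exp(I*pi/4)/4. Key observation: steps 4-7 multiply out to the identity, so the circuit reduces to the remaining gates.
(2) The probability of measuring |100> is sqrt(2)/8 + 1/4.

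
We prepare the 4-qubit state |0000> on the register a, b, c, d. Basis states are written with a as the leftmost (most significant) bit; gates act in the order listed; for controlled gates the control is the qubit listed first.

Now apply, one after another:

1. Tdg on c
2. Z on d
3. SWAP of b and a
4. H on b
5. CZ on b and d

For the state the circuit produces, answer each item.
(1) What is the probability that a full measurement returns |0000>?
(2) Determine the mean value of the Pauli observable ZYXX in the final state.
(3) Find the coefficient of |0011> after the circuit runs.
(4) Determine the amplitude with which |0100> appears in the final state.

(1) The probability of measuring |0000> is 1/2.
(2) The observable ZYXX averages to 0.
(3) |0011> carries amplitude 0 in the final state.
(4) The amplitude on |0100> is sqrt(2)/2.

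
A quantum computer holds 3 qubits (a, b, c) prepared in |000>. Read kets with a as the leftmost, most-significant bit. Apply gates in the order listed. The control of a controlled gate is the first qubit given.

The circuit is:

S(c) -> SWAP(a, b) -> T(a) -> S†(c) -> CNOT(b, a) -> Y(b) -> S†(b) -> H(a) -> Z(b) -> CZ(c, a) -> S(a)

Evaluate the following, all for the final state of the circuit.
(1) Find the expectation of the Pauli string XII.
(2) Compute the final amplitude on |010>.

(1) The observable XII averages to 0.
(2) The final state's coefficient on |010> equals -sqrt(2)/2.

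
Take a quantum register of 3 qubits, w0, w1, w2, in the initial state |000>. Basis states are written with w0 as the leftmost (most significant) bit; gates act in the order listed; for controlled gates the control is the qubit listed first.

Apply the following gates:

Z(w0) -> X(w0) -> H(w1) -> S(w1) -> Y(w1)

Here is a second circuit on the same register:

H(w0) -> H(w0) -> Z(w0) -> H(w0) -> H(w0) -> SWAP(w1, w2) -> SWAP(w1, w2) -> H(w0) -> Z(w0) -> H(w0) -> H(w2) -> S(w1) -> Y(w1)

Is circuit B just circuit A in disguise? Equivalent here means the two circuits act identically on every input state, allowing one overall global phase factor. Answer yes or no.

No: there is an input state on which the two circuits produce genuinely different outputs (not merely differing by a phase).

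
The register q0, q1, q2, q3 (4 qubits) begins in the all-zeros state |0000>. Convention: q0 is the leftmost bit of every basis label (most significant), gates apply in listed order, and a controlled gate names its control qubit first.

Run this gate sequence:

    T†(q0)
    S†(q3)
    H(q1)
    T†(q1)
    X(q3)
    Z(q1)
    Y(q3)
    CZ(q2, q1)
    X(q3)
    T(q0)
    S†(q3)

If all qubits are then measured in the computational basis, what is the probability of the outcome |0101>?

Outcome |0101> occurs with probability 1/2.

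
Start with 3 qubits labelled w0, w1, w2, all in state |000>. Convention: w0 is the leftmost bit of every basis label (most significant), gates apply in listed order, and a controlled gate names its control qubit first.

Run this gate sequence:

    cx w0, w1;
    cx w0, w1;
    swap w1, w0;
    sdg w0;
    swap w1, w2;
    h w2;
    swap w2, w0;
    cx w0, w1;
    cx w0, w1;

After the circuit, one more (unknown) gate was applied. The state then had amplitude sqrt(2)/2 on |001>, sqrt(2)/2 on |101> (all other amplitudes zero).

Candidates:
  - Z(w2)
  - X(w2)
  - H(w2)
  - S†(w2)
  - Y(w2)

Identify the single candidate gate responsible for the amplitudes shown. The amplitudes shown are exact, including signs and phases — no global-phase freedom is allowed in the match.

It was X(w2) that produced the state shown.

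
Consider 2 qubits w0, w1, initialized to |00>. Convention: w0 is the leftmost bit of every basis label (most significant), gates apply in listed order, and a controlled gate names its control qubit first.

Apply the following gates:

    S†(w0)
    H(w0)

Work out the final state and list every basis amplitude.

The final amplitudes are sqrt(2)/2 on |00>, 0 on |01>, sqrt(2)/2 on |10>, 0 on |11>.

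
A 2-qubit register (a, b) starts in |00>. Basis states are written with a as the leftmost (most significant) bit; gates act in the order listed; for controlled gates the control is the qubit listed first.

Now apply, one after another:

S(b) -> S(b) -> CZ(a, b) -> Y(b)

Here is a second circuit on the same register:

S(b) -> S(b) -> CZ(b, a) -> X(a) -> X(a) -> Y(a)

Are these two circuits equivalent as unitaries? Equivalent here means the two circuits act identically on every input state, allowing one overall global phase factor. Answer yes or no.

No — the two circuits implement different unitaries, even allowing a global phase.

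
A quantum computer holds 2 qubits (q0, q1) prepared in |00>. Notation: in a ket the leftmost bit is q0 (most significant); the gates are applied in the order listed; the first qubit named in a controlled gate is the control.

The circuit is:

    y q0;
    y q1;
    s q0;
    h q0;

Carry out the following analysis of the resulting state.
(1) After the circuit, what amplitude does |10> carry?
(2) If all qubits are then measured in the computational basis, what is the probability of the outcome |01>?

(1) The final state's coefficient on |10> equals 0.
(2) Outcome |01> occurs with probability 1/2.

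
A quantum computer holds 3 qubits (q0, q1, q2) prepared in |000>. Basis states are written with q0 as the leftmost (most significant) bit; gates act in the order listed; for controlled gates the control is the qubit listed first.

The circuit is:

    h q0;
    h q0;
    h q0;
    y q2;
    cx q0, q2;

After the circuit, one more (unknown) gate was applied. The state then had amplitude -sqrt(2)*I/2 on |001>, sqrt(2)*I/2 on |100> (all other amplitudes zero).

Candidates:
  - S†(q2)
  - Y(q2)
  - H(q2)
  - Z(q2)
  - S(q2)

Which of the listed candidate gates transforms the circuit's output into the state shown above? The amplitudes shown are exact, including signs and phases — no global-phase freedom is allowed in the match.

The unique candidate consistent with the amplitudes is Z(q2). Key observation: the block from step 2 through step 3 cancels to the identity and can be dropped.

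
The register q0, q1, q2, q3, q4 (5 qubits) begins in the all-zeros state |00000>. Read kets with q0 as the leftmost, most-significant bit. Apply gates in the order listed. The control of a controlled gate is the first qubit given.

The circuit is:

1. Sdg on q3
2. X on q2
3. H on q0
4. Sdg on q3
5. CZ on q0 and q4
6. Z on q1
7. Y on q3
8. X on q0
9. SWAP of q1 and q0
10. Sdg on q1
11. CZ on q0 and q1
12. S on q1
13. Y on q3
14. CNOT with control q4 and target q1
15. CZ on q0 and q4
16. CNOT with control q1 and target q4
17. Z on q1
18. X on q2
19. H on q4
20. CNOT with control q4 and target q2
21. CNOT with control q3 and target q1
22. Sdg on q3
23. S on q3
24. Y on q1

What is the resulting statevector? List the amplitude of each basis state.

The resulting statevector has amplitude I/2 on |00000>, -I/2 on |00101>, I/2 on |01000>, I/2 on |01101>, and 0 on every other basis state.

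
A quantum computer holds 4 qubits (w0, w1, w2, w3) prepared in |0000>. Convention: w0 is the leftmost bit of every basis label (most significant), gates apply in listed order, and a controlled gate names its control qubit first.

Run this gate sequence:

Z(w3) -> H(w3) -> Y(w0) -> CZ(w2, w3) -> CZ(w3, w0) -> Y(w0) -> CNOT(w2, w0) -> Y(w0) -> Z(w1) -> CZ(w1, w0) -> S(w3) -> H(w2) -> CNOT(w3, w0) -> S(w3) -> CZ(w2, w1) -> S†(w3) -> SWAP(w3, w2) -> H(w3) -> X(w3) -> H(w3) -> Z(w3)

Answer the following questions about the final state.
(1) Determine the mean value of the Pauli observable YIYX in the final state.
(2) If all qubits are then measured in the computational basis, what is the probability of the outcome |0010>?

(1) The expectation value of YIYX is 0. Key observation: the block from step 18 through step 21 cancels to the identity and can be dropped.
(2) Outcome |0010> occurs with probability 1/4.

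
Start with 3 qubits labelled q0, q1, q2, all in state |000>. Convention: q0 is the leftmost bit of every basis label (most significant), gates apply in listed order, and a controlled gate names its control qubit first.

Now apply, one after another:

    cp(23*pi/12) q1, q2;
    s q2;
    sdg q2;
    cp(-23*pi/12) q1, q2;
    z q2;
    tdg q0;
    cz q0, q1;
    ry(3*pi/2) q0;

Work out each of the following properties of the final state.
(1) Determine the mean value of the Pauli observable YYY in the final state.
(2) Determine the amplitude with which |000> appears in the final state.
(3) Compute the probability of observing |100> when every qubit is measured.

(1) In the final state, YYY has expectation 0. Key observation: the block from step 1 through step 4 cancels to the identity and can be dropped.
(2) |000> carries amplitude -sqrt(2)/2 in the final state.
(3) A full measurement returns |100> with probability 1/2.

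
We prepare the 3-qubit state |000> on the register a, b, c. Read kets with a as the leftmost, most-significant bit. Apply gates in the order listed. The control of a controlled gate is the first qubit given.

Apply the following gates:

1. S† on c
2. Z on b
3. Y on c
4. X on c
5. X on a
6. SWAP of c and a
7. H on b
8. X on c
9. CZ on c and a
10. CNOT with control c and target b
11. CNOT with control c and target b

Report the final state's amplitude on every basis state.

After the circuit, the state carries amplitude sqrt(2)*I/2 on |000>, sqrt(2)*I/2 on |010>, and 0 on every other basis state.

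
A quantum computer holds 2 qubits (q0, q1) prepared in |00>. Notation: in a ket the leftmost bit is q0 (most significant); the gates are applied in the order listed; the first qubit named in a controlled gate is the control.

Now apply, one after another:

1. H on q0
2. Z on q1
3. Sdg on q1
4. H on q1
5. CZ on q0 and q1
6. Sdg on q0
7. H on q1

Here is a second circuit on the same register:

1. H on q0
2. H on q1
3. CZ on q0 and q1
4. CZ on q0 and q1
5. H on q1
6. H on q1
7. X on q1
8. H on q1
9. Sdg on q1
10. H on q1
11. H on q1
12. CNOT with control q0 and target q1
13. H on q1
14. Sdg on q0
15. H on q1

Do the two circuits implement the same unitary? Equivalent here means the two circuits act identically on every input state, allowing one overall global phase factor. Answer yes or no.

Yes: on every input state the two circuits agree up to one overall phase factor.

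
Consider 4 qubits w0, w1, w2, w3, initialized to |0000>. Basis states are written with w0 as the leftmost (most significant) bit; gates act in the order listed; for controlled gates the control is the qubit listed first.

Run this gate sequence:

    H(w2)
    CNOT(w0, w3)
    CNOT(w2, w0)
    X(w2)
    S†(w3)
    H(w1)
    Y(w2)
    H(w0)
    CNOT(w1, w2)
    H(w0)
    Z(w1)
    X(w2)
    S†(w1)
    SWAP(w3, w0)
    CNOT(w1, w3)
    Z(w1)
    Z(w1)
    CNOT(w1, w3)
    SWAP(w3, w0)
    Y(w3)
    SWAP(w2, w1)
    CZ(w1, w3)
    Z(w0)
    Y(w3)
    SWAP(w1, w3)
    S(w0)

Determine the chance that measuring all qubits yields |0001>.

A full measurement returns |0001> with probability 1/4. Key observation: gates 14-19 undo each other exactly, leaving only the rest of the circuit to track.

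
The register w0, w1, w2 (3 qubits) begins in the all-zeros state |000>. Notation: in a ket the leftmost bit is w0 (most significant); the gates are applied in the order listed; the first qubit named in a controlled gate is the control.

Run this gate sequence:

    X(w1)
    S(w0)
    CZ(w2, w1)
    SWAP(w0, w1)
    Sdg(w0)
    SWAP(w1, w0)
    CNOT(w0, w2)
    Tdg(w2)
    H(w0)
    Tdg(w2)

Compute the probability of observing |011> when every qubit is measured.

The probability of measuring |011> is 0.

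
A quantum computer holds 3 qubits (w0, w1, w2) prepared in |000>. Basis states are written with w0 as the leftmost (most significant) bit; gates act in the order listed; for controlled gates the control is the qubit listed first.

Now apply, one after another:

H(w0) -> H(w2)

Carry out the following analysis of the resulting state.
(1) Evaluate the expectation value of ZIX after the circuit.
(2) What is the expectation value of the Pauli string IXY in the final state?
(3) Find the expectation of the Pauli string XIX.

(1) The observable ZIX averages to 0.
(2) In the final state, IXY has expectation 0.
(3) The expectation value of XIX is 1.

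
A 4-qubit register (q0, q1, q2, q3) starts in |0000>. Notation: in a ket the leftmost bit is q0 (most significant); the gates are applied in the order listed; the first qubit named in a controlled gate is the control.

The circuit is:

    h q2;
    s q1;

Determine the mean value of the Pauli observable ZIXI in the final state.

The observable ZIXI averages to 1.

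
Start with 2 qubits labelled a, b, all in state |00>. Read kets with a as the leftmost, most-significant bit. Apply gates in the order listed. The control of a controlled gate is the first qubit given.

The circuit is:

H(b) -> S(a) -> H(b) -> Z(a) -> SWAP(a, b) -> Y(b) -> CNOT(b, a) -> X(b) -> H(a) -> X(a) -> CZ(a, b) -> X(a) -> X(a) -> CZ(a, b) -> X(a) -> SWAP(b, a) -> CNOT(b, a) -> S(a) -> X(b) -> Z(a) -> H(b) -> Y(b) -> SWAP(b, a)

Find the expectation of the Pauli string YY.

The observable YY averages to 0. Key observation: gates 10-15 undo each other exactly, leaving only the rest of the circuit to track.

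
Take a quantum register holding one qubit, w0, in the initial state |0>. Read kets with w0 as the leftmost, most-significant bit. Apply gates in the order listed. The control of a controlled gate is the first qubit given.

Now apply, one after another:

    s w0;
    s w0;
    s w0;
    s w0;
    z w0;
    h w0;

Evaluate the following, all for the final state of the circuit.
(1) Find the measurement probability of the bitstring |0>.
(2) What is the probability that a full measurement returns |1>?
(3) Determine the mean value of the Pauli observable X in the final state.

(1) The probability of measuring |0> is 1/2. Key observation: gates 1-4 undo each other exactly, leaving only the rest of the circuit to track.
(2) Outcome |1> occurs with probability 1/2.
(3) The expectation value of X is 1.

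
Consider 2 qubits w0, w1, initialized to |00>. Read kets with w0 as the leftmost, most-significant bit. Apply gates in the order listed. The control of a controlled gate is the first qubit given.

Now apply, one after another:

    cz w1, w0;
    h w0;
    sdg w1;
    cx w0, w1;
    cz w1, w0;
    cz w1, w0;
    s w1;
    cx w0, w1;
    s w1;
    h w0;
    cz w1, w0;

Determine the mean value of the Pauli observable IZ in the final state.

The expectation value of IZ is 1.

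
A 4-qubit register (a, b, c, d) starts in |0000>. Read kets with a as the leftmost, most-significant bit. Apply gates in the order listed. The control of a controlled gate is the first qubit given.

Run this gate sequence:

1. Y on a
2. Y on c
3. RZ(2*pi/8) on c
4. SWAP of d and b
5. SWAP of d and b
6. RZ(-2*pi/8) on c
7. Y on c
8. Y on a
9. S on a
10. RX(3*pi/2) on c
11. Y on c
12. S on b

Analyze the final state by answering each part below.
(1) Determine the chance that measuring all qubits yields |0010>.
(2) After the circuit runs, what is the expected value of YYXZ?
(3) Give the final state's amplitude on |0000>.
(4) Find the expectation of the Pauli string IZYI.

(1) The probability of measuring |0010> is 1/2.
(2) The observable YYXZ averages to 0.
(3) The final state's coefficient on |0000> equals -sqrt(2)/2.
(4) The observable IZYI averages to 1.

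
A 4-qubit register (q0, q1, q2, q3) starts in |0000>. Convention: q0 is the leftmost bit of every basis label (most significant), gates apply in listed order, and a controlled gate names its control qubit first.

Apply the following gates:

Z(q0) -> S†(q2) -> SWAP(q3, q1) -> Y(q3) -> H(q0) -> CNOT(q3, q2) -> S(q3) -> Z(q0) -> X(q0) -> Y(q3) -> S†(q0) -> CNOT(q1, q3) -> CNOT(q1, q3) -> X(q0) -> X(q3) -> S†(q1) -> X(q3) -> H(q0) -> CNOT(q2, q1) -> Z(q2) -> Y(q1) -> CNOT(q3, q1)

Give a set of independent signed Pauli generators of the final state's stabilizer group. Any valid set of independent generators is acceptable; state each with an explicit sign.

One valid set of independent stabilizer generators is +YIII, +IZII, -IIZI, +IIIZ (any independent generating set of the same group is equally correct).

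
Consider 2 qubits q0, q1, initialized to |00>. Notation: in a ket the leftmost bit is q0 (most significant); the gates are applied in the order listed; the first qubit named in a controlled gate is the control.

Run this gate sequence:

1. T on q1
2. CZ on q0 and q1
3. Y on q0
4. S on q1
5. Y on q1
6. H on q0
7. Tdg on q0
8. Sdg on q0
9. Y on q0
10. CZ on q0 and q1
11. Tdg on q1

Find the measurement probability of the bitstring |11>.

A full measurement returns |11> with probability 1/2.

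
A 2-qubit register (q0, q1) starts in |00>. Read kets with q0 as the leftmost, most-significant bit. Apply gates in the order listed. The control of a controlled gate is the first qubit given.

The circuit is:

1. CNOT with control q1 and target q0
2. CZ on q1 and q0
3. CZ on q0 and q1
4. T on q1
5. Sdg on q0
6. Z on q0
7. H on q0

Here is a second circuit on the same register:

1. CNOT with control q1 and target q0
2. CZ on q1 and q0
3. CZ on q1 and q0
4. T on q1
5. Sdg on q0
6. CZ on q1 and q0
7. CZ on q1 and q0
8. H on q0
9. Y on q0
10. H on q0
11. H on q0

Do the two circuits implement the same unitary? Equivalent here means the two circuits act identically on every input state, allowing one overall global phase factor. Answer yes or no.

No: there is an input state on which the two circuits produce genuinely different outputs (not merely differing by a phase).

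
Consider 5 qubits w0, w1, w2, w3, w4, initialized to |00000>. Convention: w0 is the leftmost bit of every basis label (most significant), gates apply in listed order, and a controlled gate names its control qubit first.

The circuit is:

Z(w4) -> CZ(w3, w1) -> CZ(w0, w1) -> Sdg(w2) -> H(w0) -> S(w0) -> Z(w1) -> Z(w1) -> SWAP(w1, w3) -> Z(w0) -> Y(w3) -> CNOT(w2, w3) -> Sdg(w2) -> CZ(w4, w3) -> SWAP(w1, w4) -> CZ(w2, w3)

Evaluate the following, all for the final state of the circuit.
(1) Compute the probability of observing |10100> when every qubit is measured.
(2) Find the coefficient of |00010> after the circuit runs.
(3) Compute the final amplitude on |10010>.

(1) Outcome |10100> occurs with probability 0.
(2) The final state's coefficient on |00010> equals sqrt(2)*I/2.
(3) The amplitude on |10010> is sqrt(2)/2.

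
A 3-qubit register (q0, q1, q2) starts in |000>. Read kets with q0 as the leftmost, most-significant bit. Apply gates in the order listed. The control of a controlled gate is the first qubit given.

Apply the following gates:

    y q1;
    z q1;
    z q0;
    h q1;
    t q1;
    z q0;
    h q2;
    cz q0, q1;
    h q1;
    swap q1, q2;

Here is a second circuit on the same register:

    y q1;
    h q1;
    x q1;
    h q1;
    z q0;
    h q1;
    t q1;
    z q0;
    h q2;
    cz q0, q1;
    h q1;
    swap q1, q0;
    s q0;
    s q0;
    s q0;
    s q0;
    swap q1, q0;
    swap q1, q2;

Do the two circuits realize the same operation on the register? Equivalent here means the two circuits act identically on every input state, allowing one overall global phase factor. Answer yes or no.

Yes — the two circuits implement the same unitary up to a global phase.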